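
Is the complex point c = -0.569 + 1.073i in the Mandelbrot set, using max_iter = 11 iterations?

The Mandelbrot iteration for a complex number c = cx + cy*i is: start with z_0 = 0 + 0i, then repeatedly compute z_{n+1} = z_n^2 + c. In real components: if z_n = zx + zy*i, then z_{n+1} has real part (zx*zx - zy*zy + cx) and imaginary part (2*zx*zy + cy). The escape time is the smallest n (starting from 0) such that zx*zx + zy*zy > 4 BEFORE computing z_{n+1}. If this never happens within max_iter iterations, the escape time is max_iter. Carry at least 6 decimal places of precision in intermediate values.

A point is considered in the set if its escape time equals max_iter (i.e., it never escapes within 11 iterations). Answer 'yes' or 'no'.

Answer: no

Derivation:
z_0 = 0 + 0i, c = -0.5690 + 1.0730i
Iter 1: z = -0.5690 + 1.0730i, |z|^2 = 1.4751
Iter 2: z = -1.3966 + -0.1481i, |z|^2 = 1.9723
Iter 3: z = 1.3595 + 1.4866i, |z|^2 = 4.0581
Escaped at iteration 3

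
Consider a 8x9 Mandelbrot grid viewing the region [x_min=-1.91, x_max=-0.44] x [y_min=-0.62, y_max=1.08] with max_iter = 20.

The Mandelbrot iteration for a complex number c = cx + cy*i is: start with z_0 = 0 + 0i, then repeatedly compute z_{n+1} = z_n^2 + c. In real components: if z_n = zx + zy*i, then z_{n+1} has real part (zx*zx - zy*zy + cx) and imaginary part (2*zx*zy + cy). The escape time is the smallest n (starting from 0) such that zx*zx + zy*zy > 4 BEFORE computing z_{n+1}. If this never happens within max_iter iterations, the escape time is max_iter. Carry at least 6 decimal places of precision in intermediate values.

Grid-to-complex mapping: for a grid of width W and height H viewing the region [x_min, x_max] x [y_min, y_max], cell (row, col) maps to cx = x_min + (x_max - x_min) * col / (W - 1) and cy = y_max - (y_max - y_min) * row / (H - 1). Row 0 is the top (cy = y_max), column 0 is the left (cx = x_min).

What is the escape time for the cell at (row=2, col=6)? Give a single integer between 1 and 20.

z_0 = 0 + 0i, c = -0.6500 + 0.6550i
Iter 1: z = -0.6500 + 0.6550i, |z|^2 = 0.8515
Iter 2: z = -0.6565 + -0.1965i, |z|^2 = 0.4696
Iter 3: z = -0.2576 + 0.9130i, |z|^2 = 0.8999
Iter 4: z = -1.4172 + 0.1846i, |z|^2 = 2.0427
Iter 5: z = 1.3245 + 0.1316i, |z|^2 = 1.7716
Iter 6: z = 1.0869 + 1.0037i, |z|^2 = 2.1889
Iter 7: z = -0.4760 + 2.8370i, |z|^2 = 8.2750
Escaped at iteration 7

Answer: 7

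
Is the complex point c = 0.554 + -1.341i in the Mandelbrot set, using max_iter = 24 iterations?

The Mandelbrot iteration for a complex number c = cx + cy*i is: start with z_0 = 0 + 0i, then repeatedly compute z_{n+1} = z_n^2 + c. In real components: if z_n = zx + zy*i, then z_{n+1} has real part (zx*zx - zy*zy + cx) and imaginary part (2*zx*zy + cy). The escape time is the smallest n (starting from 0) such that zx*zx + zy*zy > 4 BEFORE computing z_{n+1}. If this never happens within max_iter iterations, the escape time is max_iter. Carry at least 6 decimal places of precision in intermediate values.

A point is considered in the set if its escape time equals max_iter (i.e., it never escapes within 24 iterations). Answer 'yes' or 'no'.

z_0 = 0 + 0i, c = 0.5540 + -1.3410i
Iter 1: z = 0.5540 + -1.3410i, |z|^2 = 2.1052
Iter 2: z = -0.9374 + -2.8268i, |z|^2 = 8.8696
Escaped at iteration 2

Answer: no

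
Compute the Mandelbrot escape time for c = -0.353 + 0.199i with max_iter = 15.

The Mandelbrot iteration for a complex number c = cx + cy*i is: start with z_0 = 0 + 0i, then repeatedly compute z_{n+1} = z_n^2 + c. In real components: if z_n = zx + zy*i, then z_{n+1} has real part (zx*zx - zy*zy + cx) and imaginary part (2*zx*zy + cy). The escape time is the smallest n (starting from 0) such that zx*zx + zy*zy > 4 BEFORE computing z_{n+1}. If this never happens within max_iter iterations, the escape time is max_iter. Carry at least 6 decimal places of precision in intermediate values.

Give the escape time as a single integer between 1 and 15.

Answer: 15

Derivation:
z_0 = 0 + 0i, c = -0.3530 + 0.1990i
Iter 1: z = -0.3530 + 0.1990i, |z|^2 = 0.1642
Iter 2: z = -0.2680 + 0.0585i, |z|^2 = 0.0752
Iter 3: z = -0.2846 + 0.1676i, |z|^2 = 0.1091
Iter 4: z = -0.3001 + 0.1036i, |z|^2 = 0.1008
Iter 5: z = -0.2737 + 0.1368i, |z|^2 = 0.0936
Iter 6: z = -0.2968 + 0.1241i, |z|^2 = 0.1035
Iter 7: z = -0.2803 + 0.1253i, |z|^2 = 0.0943
Iter 8: z = -0.2901 + 0.1287i, |z|^2 = 0.1008
Iter 9: z = -0.2854 + 0.1243i, |z|^2 = 0.0969
Iter 10: z = -0.2870 + 0.1281i, |z|^2 = 0.0988
Iter 11: z = -0.2870 + 0.1255i, |z|^2 = 0.0981
Iter 12: z = -0.2864 + 0.1270i, |z|^2 = 0.0981
Iter 13: z = -0.2871 + 0.1263i, |z|^2 = 0.0984
Iter 14: z = -0.2865 + 0.1265i, |z|^2 = 0.0981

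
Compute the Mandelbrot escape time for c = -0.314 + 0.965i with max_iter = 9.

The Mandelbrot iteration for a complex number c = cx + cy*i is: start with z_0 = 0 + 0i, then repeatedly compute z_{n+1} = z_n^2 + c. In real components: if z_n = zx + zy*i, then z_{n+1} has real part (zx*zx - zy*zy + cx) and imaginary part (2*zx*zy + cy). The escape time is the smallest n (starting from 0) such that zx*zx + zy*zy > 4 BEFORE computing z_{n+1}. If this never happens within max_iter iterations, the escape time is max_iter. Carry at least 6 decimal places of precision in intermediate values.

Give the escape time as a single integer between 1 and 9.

Answer: 5

Derivation:
z_0 = 0 + 0i, c = -0.3140 + 0.9650i
Iter 1: z = -0.3140 + 0.9650i, |z|^2 = 1.0298
Iter 2: z = -1.1466 + 0.3590i, |z|^2 = 1.4436
Iter 3: z = 0.8719 + 0.1418i, |z|^2 = 0.7803
Iter 4: z = 0.4261 + 1.2122i, |z|^2 = 1.6510
Iter 5: z = -1.6019 + 1.9980i, |z|^2 = 6.5582
Escaped at iteration 5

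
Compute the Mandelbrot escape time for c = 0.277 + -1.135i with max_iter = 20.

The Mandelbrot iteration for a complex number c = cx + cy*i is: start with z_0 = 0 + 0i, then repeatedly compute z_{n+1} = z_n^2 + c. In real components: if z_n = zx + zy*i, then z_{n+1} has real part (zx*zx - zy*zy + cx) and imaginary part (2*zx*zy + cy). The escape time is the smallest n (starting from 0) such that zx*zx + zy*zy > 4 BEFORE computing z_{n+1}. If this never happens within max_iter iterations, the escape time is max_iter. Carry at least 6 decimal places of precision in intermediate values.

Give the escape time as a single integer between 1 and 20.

z_0 = 0 + 0i, c = 0.2770 + -1.1350i
Iter 1: z = 0.2770 + -1.1350i, |z|^2 = 1.3650
Iter 2: z = -0.9345 + -1.7638i, |z|^2 = 3.9842
Iter 3: z = -1.9607 + 2.1615i, |z|^2 = 8.5164
Escaped at iteration 3

Answer: 3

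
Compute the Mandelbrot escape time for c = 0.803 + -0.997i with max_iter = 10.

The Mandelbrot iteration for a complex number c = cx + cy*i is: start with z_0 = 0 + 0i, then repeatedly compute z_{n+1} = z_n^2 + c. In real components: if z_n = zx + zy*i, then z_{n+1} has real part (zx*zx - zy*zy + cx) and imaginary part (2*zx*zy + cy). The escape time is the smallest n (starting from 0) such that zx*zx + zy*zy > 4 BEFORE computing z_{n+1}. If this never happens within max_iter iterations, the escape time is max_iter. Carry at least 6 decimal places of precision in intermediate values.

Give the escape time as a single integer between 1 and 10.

z_0 = 0 + 0i, c = 0.8030 + -0.9970i
Iter 1: z = 0.8030 + -0.9970i, |z|^2 = 1.6388
Iter 2: z = 0.4538 + -2.5982i, |z|^2 = 6.9565
Escaped at iteration 2

Answer: 2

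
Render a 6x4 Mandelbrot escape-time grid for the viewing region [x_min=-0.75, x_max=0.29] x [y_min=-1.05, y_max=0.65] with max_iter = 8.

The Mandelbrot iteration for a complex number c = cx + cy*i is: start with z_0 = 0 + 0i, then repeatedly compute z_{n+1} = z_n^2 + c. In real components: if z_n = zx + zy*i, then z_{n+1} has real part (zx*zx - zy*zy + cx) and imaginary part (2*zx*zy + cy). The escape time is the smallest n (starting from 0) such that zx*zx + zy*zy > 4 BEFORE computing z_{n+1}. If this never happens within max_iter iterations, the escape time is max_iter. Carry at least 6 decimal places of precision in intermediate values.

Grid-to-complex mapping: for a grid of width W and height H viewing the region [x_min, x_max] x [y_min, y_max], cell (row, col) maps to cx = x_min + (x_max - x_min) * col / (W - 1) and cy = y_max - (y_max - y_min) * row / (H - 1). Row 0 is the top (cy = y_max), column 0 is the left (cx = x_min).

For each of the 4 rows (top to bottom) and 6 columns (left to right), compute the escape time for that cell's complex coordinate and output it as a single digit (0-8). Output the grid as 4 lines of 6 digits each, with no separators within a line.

(row=0, col=0): c = -0.7500 + 0.6500i → escape time 5
(row=0, col=1): c = -0.5420 + 0.6500i → escape time 8
(row=0, col=2): c = -0.3340 + 0.6500i → escape time 8
(row=0, col=3): c = -0.1260 + 0.6500i → escape time 8
(row=0, col=4): c = 0.0820 + 0.6500i → escape time 8
(row=0, col=5): c = 0.2900 + 0.6500i → escape time 8
(row=1, col=0): c = -0.7500 + 0.0833i → escape time 8
(row=1, col=1): c = -0.5420 + 0.0833i → escape time 8
(row=1, col=2): c = -0.3340 + 0.0833i → escape time 8
(row=1, col=3): c = -0.1260 + 0.0833i → escape time 8
(row=1, col=4): c = 0.0820 + 0.0833i → escape time 8
(row=1, col=5): c = 0.2900 + 0.0833i → escape time 8
(row=2, col=0): c = -0.7500 + -0.4833i → escape time 7
(row=2, col=1): c = -0.5420 + -0.4833i → escape time 8
(row=2, col=2): c = -0.3340 + -0.4833i → escape time 8
(row=2, col=3): c = -0.1260 + -0.4833i → escape time 8
(row=2, col=4): c = 0.0820 + -0.4833i → escape time 8
(row=2, col=5): c = 0.2900 + -0.4833i → escape time 8
(row=3, col=0): c = -0.7500 + -1.0500i → escape time 3
(row=3, col=1): c = -0.5420 + -1.0500i → escape time 4
(row=3, col=2): c = -0.3340 + -1.0500i → escape time 5
(row=3, col=3): c = -0.1260 + -1.0500i → escape time 7
(row=3, col=4): c = 0.0820 + -1.0500i → escape time 4
(row=3, col=5): c = 0.2900 + -1.0500i → escape time 3

Answer: 588888
888888
788888
345743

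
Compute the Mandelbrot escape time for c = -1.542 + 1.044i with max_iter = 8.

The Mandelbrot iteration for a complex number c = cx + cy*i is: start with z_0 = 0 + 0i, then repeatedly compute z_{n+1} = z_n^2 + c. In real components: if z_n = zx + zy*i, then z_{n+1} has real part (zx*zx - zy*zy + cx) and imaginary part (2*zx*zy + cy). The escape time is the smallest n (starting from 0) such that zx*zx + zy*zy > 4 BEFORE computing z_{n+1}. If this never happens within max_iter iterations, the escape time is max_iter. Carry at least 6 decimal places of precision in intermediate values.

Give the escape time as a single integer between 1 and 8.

Answer: 2

Derivation:
z_0 = 0 + 0i, c = -1.5420 + 1.0440i
Iter 1: z = -1.5420 + 1.0440i, |z|^2 = 3.4677
Iter 2: z = -0.2542 + -2.1757i, |z|^2 = 4.7983
Escaped at iteration 2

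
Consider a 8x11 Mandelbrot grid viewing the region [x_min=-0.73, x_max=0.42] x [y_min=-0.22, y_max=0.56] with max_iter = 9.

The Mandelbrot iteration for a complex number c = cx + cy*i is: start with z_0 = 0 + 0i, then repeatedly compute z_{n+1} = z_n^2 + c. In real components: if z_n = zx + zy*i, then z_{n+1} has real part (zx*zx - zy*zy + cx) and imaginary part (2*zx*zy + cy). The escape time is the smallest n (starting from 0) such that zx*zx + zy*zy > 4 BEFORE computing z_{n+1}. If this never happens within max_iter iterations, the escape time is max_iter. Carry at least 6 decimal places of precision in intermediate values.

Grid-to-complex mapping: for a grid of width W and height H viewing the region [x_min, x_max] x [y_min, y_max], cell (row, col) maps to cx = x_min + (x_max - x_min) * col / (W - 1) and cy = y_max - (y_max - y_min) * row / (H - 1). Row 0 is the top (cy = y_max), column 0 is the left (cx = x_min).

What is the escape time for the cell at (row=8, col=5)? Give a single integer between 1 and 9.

z_0 = 0 + 0i, c = 0.0914 + -0.0640i
Iter 1: z = 0.0914 + -0.0640i, |z|^2 = 0.0125
Iter 2: z = 0.0957 + -0.0757i, |z|^2 = 0.0149
Iter 3: z = 0.0949 + -0.0785i, |z|^2 = 0.0152
Iter 4: z = 0.0943 + -0.0789i, |z|^2 = 0.0151
Iter 5: z = 0.0941 + -0.0789i, |z|^2 = 0.0151
Iter 6: z = 0.0941 + -0.0788i, |z|^2 = 0.0151
Iter 7: z = 0.0941 + -0.0788i, |z|^2 = 0.0151
Iter 8: z = 0.0941 + -0.0788i, |z|^2 = 0.0151

Answer: 9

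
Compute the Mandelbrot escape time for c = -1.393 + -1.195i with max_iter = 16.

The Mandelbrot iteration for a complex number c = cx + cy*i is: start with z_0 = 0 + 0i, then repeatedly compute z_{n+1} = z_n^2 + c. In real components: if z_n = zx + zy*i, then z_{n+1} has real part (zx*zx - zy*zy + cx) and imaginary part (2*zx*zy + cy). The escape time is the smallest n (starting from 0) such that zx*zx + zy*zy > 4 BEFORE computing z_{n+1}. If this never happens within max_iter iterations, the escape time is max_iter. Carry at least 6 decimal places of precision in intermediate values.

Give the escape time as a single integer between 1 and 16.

Answer: 2

Derivation:
z_0 = 0 + 0i, c = -1.3930 + -1.1950i
Iter 1: z = -1.3930 + -1.1950i, |z|^2 = 3.3685
Iter 2: z = -0.8806 + 2.1343i, |z|^2 = 5.3305
Escaped at iteration 2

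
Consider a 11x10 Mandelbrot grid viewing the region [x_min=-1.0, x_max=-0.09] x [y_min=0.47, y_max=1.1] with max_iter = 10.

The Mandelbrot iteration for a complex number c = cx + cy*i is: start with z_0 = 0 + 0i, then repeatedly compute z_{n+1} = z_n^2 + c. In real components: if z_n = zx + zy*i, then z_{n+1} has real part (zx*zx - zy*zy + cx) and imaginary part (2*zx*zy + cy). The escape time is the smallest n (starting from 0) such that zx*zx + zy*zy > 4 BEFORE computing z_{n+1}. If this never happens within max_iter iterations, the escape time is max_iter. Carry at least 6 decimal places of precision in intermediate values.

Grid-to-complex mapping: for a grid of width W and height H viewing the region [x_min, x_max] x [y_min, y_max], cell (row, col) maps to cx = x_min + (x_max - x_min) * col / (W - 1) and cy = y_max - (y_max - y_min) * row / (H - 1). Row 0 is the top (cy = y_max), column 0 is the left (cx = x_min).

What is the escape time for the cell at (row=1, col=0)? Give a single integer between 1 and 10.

Answer: 3

Derivation:
z_0 = 0 + 0i, c = -1.0000 + 1.0300i
Iter 1: z = -1.0000 + 1.0300i, |z|^2 = 2.0609
Iter 2: z = -1.0609 + -1.0300i, |z|^2 = 2.1864
Iter 3: z = -0.9354 + 3.2155i, |z|^2 = 11.2141
Escaped at iteration 3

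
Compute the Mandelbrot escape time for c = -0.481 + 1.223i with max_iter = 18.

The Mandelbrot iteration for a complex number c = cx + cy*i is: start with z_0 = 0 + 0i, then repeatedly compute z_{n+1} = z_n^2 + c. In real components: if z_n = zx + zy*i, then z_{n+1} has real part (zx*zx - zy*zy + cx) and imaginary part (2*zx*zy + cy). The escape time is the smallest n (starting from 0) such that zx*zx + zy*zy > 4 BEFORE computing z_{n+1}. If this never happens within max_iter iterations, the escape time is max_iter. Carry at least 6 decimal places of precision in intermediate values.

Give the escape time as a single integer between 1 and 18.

Answer: 3

Derivation:
z_0 = 0 + 0i, c = -0.4810 + 1.2230i
Iter 1: z = -0.4810 + 1.2230i, |z|^2 = 1.7271
Iter 2: z = -1.7454 + 0.0465i, |z|^2 = 3.0485
Iter 3: z = 2.5631 + 1.0608i, |z|^2 = 7.6950
Escaped at iteration 3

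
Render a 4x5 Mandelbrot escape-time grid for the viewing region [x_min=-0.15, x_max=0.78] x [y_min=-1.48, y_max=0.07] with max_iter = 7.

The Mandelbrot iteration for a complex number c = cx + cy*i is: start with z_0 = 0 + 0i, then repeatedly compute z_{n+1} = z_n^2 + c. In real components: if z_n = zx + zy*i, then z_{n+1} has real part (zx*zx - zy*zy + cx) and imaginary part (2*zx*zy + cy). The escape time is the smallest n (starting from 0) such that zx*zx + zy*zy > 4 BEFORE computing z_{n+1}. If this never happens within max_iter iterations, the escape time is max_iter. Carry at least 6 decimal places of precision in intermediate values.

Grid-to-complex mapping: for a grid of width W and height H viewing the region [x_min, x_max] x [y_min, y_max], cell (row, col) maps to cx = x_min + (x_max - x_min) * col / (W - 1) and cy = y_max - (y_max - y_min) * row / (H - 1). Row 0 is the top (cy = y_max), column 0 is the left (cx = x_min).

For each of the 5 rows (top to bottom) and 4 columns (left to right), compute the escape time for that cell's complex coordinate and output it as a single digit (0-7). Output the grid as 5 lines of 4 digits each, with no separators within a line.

(row=0, col=0): c = -0.1500 + 0.0700i → escape time 7
(row=0, col=1): c = 0.1600 + 0.0700i → escape time 7
(row=0, col=2): c = 0.4700 + 0.0700i → escape time 5
(row=0, col=3): c = 0.7800 + 0.0700i → escape time 3
(row=1, col=0): c = -0.1500 + -0.3175i → escape time 7
(row=1, col=1): c = 0.1600 + -0.3175i → escape time 7
(row=1, col=2): c = 0.4700 + -0.3175i → escape time 7
(row=1, col=3): c = 0.7800 + -0.3175i → escape time 3
(row=2, col=0): c = -0.1500 + -0.7050i → escape time 7
(row=2, col=1): c = 0.1600 + -0.7050i → escape time 7
(row=2, col=2): c = 0.4700 + -0.7050i → escape time 4
(row=2, col=3): c = 0.7800 + -0.7050i → escape time 2
(row=3, col=0): c = -0.1500 + -1.0925i → escape time 7
(row=3, col=1): c = 0.1600 + -1.0925i → escape time 3
(row=3, col=2): c = 0.4700 + -1.0925i → escape time 2
(row=3, col=3): c = 0.7800 + -1.0925i → escape time 2
(row=4, col=0): c = -0.1500 + -1.4800i → escape time 2
(row=4, col=1): c = 0.1600 + -1.4800i → escape time 2
(row=4, col=2): c = 0.4700 + -1.4800i → escape time 2
(row=4, col=3): c = 0.7800 + -1.4800i → escape time 2

Answer: 7753
7773
7742
7322
2222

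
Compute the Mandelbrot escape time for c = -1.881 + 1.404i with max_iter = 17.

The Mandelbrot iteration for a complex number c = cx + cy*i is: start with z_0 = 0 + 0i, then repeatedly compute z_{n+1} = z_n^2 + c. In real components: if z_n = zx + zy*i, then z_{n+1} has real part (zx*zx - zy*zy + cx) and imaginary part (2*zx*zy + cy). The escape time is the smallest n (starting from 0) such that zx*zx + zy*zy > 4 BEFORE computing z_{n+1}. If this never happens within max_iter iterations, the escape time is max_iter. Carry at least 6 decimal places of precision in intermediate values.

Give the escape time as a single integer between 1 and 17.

z_0 = 0 + 0i, c = -1.8810 + 1.4040i
Iter 1: z = -1.8810 + 1.4040i, |z|^2 = 5.5094
Escaped at iteration 1

Answer: 1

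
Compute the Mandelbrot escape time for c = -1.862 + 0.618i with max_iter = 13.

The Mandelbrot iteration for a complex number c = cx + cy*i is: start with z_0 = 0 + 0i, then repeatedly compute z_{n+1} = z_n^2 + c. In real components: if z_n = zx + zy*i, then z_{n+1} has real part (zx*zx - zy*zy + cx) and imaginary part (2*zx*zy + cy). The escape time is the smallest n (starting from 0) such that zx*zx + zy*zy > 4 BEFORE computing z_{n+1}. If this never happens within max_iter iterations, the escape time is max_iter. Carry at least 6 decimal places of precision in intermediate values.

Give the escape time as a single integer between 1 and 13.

Answer: 2

Derivation:
z_0 = 0 + 0i, c = -1.8620 + 0.6180i
Iter 1: z = -1.8620 + 0.6180i, |z|^2 = 3.8490
Iter 2: z = 1.2231 + -1.6834i, |z|^2 = 4.3300
Escaped at iteration 2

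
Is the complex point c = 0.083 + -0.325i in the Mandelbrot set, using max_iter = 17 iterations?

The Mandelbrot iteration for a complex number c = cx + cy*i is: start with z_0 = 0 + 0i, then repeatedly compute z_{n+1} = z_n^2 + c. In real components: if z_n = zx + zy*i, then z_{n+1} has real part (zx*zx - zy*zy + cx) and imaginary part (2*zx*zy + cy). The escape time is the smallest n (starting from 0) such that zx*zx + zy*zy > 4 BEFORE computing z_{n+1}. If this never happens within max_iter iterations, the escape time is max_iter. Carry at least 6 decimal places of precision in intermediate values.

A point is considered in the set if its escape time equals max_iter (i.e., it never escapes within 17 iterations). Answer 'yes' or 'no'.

z_0 = 0 + 0i, c = 0.0830 + -0.3250i
Iter 1: z = 0.0830 + -0.3250i, |z|^2 = 0.1125
Iter 2: z = -0.0157 + -0.3790i, |z|^2 = 0.1439
Iter 3: z = -0.0604 + -0.3131i, |z|^2 = 0.1017
Iter 4: z = -0.0114 + -0.2872i, |z|^2 = 0.0826
Iter 5: z = 0.0006 + -0.3185i, |z|^2 = 0.1014
Iter 6: z = -0.0184 + -0.3254i, |z|^2 = 0.1062
Iter 7: z = -0.0226 + -0.3130i, |z|^2 = 0.0985
Iter 8: z = -0.0145 + -0.3109i, |z|^2 = 0.0969
Iter 9: z = -0.0134 + -0.3160i, |z|^2 = 0.1000
Iter 10: z = -0.0167 + -0.3165i, |z|^2 = 0.1005
Iter 11: z = -0.0169 + -0.3144i, |z|^2 = 0.0992
Iter 12: z = -0.0156 + -0.3144i, |z|^2 = 0.0991
Iter 13: z = -0.0156 + -0.3152i, |z|^2 = 0.0996
Iter 14: z = -0.0161 + -0.3152i, |z|^2 = 0.0996
Iter 15: z = -0.0161 + -0.3148i, |z|^2 = 0.0994
Iter 16: z = -0.0159 + -0.3149i, |z|^2 = 0.0994
Did not escape in 17 iterations → in set

Answer: yes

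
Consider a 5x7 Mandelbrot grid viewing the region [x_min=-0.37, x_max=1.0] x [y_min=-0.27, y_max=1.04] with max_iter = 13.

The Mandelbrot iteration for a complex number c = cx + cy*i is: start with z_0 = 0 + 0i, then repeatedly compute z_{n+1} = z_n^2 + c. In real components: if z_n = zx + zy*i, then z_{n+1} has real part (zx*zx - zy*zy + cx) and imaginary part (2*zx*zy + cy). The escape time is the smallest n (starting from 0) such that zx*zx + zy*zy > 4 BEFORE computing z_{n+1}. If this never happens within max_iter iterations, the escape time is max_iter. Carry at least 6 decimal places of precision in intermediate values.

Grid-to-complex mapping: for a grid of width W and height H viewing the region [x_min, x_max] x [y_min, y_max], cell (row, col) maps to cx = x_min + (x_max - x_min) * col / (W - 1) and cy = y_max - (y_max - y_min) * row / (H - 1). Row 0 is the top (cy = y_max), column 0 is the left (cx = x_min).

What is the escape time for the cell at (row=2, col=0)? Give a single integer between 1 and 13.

Answer: 13

Derivation:
z_0 = 0 + 0i, c = -0.3700 + 0.6033i
Iter 1: z = -0.3700 + 0.6033i, |z|^2 = 0.5009
Iter 2: z = -0.5971 + 0.1569i, |z|^2 = 0.3811
Iter 3: z = -0.0381 + 0.4160i, |z|^2 = 0.1745
Iter 4: z = -0.5416 + 0.5717i, |z|^2 = 0.6201
Iter 5: z = -0.4035 + -0.0159i, |z|^2 = 0.1630
Iter 6: z = -0.2075 + 0.6162i, |z|^2 = 0.4227
Iter 7: z = -0.7066 + 0.3477i, |z|^2 = 0.6202
Iter 8: z = 0.0084 + 0.1120i, |z|^2 = 0.0126
Iter 9: z = -0.3825 + 0.6052i, |z|^2 = 0.5126
Iter 10: z = -0.5900 + 0.1404i, |z|^2 = 0.3678
Iter 11: z = -0.0416 + 0.4377i, |z|^2 = 0.1933
Iter 12: z = -0.5598 + 0.5669i, |z|^2 = 0.6348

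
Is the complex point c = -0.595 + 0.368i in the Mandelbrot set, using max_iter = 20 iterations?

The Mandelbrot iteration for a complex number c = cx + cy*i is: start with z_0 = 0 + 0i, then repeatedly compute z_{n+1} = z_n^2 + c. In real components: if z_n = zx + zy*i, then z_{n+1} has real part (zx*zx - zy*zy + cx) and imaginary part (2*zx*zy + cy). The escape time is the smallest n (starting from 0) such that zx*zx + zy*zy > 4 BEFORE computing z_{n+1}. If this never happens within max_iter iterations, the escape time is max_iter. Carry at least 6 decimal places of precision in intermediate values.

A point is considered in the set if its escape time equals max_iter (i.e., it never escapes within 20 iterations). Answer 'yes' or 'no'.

z_0 = 0 + 0i, c = -0.5950 + 0.3680i
Iter 1: z = -0.5950 + 0.3680i, |z|^2 = 0.4894
Iter 2: z = -0.3764 + -0.0699i, |z|^2 = 0.1466
Iter 3: z = -0.4582 + 0.4206i, |z|^2 = 0.3869
Iter 4: z = -0.5620 + -0.0175i, |z|^2 = 0.3161
Iter 5: z = -0.2795 + 0.3876i, |z|^2 = 0.2284
Iter 6: z = -0.6672 + 0.1513i, |z|^2 = 0.4680
Iter 7: z = -0.1728 + 0.1661i, |z|^2 = 0.0574
Iter 8: z = -0.5927 + 0.3106i, |z|^2 = 0.4478
Iter 9: z = -0.3401 + -0.0002i, |z|^2 = 0.1157
Iter 10: z = -0.4793 + 0.3681i, |z|^2 = 0.3653
Iter 11: z = -0.5008 + 0.0151i, |z|^2 = 0.2510
Iter 12: z = -0.3444 + 0.3529i, |z|^2 = 0.2432
Iter 13: z = -0.6009 + 0.1249i, |z|^2 = 0.3767
Iter 14: z = -0.2495 + 0.2179i, |z|^2 = 0.1097
Iter 15: z = -0.5802 + 0.2593i, |z|^2 = 0.4038
Iter 16: z = -0.3256 + 0.0672i, |z|^2 = 0.1105
Iter 17: z = -0.4935 + 0.3243i, |z|^2 = 0.3487
Iter 18: z = -0.4566 + 0.0479i, |z|^2 = 0.2108
Iter 19: z = -0.3888 + 0.3242i, |z|^2 = 0.2563
Did not escape in 20 iterations → in set

Answer: yes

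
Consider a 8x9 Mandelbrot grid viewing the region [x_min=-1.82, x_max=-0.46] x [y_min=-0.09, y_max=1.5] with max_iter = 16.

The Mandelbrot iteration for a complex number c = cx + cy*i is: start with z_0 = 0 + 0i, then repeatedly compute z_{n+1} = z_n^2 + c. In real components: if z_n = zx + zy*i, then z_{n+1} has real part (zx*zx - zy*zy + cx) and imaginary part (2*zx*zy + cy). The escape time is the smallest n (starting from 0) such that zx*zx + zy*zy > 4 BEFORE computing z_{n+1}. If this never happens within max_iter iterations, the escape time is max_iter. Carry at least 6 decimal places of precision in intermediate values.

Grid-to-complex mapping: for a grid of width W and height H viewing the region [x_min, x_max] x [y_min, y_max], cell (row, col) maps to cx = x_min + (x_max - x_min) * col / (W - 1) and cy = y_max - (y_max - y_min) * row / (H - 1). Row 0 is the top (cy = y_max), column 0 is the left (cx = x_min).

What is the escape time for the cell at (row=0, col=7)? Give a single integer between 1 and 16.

z_0 = 0 + 0i, c = -0.4600 + 1.5000i
Iter 1: z = -0.4600 + 1.5000i, |z|^2 = 2.4616
Iter 2: z = -2.4984 + 0.1200i, |z|^2 = 6.2564
Escaped at iteration 2

Answer: 2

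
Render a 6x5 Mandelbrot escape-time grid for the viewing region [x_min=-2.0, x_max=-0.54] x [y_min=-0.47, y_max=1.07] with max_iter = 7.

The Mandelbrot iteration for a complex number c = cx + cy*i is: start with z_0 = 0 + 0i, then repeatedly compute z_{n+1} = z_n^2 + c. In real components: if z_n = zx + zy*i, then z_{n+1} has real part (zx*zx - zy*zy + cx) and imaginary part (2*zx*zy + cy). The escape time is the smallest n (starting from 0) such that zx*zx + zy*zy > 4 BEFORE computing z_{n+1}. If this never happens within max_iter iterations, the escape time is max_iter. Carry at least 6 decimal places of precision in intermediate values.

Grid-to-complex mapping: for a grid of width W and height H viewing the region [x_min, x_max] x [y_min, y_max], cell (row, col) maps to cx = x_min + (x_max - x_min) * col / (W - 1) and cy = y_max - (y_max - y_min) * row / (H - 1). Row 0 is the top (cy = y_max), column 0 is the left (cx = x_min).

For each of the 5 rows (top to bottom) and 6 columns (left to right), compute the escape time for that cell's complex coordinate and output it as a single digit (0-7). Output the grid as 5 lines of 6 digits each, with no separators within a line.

(row=0, col=0): c = -2.0000 + 1.0700i → escape time 1
(row=0, col=1): c = -1.7080 + 1.0700i → escape time 1
(row=0, col=2): c = -1.4160 + 1.0700i → escape time 2
(row=0, col=3): c = -1.1240 + 1.0700i → escape time 3
(row=0, col=4): c = -0.8320 + 1.0700i → escape time 3
(row=0, col=5): c = -0.5400 + 1.0700i → escape time 4
(row=1, col=0): c = -2.0000 + 0.6850i → escape time 1
(row=1, col=1): c = -1.7080 + 0.6850i → escape time 3
(row=1, col=2): c = -1.4160 + 0.6850i → escape time 3
(row=1, col=3): c = -1.1240 + 0.6850i → escape time 3
(row=1, col=4): c = -0.8320 + 0.6850i → escape time 4
(row=1, col=5): c = -0.5400 + 0.6850i → escape time 7
(row=2, col=0): c = -2.0000 + 0.3000i → escape time 1
(row=2, col=1): c = -1.7080 + 0.3000i → escape time 4
(row=2, col=2): c = -1.4160 + 0.3000i → escape time 5
(row=2, col=3): c = -1.1240 + 0.3000i → escape time 7
(row=2, col=4): c = -0.8320 + 0.3000i → escape time 7
(row=2, col=5): c = -0.5400 + 0.3000i → escape time 7
(row=3, col=0): c = -2.0000 + -0.0850i → escape time 1
(row=3, col=1): c = -1.7080 + -0.0850i → escape time 6
(row=3, col=2): c = -1.4160 + -0.0850i → escape time 7
(row=3, col=3): c = -1.1240 + -0.0850i → escape time 7
(row=3, col=4): c = -0.8320 + -0.0850i → escape time 7
(row=3, col=5): c = -0.5400 + -0.0850i → escape time 7
(row=4, col=0): c = -2.0000 + -0.4700i → escape time 1
(row=4, col=1): c = -1.7080 + -0.4700i → escape time 3
(row=4, col=2): c = -1.4160 + -0.4700i → escape time 3
(row=4, col=3): c = -1.1240 + -0.4700i → escape time 5
(row=4, col=4): c = -0.8320 + -0.4700i → escape time 6
(row=4, col=5): c = -0.5400 + -0.4700i → escape time 7

Answer: 112334
133347
145777
167777
133567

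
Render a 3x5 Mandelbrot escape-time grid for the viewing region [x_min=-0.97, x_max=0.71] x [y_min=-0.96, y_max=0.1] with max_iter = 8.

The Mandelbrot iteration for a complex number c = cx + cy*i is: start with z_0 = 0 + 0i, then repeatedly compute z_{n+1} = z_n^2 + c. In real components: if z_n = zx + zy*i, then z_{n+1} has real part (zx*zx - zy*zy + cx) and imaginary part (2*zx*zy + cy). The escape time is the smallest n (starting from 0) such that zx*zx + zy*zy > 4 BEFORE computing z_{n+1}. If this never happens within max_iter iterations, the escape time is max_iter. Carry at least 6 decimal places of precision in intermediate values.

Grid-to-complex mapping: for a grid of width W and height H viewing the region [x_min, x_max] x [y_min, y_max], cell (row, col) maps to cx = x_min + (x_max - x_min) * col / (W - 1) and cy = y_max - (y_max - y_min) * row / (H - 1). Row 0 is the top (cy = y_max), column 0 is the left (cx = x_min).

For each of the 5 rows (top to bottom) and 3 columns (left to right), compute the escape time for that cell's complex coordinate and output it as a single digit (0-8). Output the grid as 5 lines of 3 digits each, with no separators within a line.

(row=0, col=0): c = -0.9700 + 0.1000i → escape time 8
(row=0, col=1): c = -0.1300 + 0.1000i → escape time 8
(row=0, col=2): c = 0.7100 + 0.1000i → escape time 3
(row=1, col=0): c = -0.9700 + -0.1650i → escape time 8
(row=1, col=1): c = -0.1300 + -0.1650i → escape time 8
(row=1, col=2): c = 0.7100 + -0.1650i → escape time 3
(row=2, col=0): c = -0.9700 + -0.4300i → escape time 6
(row=2, col=1): c = -0.1300 + -0.4300i → escape time 8
(row=2, col=2): c = 0.7100 + -0.4300i → escape time 3
(row=3, col=0): c = -0.9700 + -0.6950i → escape time 4
(row=3, col=1): c = -0.1300 + -0.6950i → escape time 8
(row=3, col=2): c = 0.7100 + -0.6950i → escape time 3
(row=4, col=0): c = -0.9700 + -0.9600i → escape time 3
(row=4, col=1): c = -0.1300 + -0.9600i → escape time 8
(row=4, col=2): c = 0.7100 + -0.9600i → escape time 2

Answer: 883
883
683
483
382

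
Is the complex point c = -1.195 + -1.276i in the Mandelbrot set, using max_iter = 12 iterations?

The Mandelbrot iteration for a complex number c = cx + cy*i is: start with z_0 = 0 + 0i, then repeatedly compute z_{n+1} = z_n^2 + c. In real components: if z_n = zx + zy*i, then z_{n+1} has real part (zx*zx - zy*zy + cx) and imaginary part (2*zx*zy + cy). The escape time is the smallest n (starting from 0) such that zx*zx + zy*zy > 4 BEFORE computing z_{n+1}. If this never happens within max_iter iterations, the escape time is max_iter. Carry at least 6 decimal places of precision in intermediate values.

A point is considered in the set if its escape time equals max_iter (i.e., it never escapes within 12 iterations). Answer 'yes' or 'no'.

Answer: no

Derivation:
z_0 = 0 + 0i, c = -1.1950 + -1.2760i
Iter 1: z = -1.1950 + -1.2760i, |z|^2 = 3.0562
Iter 2: z = -1.3952 + 1.7736i, |z|^2 = 5.0922
Escaped at iteration 2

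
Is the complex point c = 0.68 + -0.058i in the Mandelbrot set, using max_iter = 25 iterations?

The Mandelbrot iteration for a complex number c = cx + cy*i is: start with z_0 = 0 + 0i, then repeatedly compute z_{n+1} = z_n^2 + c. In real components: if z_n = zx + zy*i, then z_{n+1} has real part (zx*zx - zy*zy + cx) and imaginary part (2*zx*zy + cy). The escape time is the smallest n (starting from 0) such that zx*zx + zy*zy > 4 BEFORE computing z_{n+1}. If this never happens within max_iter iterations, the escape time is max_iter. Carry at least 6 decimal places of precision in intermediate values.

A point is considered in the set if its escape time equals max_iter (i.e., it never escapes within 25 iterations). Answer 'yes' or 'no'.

Answer: no

Derivation:
z_0 = 0 + 0i, c = 0.6800 + -0.0580i
Iter 1: z = 0.6800 + -0.0580i, |z|^2 = 0.4658
Iter 2: z = 1.1390 + -0.1369i, |z|^2 = 1.3161
Iter 3: z = 1.9587 + -0.3698i, |z|^2 = 3.9731
Iter 4: z = 4.3796 + -1.5067i, |z|^2 = 21.4512
Escaped at iteration 4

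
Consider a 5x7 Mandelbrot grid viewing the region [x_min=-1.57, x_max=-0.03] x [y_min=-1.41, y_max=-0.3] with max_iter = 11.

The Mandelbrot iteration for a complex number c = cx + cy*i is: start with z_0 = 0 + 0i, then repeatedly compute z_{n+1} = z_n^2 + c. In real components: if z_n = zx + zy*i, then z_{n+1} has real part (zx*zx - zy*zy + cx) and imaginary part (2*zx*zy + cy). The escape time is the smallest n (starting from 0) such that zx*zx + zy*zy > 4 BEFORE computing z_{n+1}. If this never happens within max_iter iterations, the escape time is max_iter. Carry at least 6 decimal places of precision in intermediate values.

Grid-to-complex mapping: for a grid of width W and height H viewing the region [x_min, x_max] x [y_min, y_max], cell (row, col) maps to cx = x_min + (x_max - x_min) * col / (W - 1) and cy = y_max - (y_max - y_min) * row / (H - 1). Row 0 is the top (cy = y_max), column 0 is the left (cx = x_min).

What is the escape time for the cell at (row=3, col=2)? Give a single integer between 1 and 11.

Answer: 4

Derivation:
z_0 = 0 + 0i, c = -0.8000 + -0.8550i
Iter 1: z = -0.8000 + -0.8550i, |z|^2 = 1.3710
Iter 2: z = -0.8910 + 0.5130i, |z|^2 = 1.0571
Iter 3: z = -0.2692 + -1.7692i, |z|^2 = 3.2025
Iter 4: z = -3.8575 + 0.0977i, |z|^2 = 14.8902
Escaped at iteration 4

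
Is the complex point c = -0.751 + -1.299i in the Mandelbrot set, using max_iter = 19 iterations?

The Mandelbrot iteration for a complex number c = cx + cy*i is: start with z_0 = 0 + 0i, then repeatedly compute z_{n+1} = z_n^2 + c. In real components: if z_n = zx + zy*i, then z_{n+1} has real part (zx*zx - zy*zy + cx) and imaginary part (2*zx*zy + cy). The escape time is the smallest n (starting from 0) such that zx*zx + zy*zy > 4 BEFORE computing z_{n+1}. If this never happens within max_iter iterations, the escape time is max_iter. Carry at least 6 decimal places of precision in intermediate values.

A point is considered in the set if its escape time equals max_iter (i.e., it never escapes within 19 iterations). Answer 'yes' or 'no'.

Answer: no

Derivation:
z_0 = 0 + 0i, c = -0.7510 + -1.2990i
Iter 1: z = -0.7510 + -1.2990i, |z|^2 = 2.2514
Iter 2: z = -1.8744 + 0.6521i, |z|^2 = 3.9386
Iter 3: z = 2.3371 + -3.7436i, |z|^2 = 19.4767
Escaped at iteration 3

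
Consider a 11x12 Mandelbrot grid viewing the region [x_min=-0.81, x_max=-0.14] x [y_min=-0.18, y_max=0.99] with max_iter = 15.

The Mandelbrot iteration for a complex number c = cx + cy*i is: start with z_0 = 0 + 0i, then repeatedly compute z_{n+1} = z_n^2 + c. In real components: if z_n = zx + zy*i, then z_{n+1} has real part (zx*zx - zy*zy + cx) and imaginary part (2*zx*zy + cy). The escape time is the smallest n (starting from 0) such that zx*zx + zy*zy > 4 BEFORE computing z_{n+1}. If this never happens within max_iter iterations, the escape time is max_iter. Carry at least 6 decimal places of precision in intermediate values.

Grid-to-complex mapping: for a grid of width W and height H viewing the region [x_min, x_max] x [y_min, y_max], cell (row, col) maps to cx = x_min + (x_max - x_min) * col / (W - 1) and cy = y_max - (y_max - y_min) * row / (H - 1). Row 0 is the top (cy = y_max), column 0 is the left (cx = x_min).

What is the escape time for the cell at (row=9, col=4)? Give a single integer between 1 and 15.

z_0 = 0 + 0i, c = -0.5420 + 0.0327i
Iter 1: z = -0.5420 + 0.0327i, |z|^2 = 0.2948
Iter 2: z = -0.2493 + -0.0027i, |z|^2 = 0.0622
Iter 3: z = -0.4799 + 0.0341i, |z|^2 = 0.2314
Iter 4: z = -0.3129 + 0.0000i, |z|^2 = 0.0979
Iter 5: z = -0.4441 + 0.0327i, |z|^2 = 0.1983
Iter 6: z = -0.3459 + 0.0037i, |z|^2 = 0.1196
Iter 7: z = -0.4224 + 0.0302i, |z|^2 = 0.1793
Iter 8: z = -0.3645 + 0.0072i, |z|^2 = 0.1329
Iter 9: z = -0.4092 + 0.0275i, |z|^2 = 0.1682
Iter 10: z = -0.3753 + 0.0103i, |z|^2 = 0.1410
Iter 11: z = -0.4012 + 0.0250i, |z|^2 = 0.1616
Iter 12: z = -0.3816 + 0.0126i, |z|^2 = 0.1458
Iter 13: z = -0.3965 + 0.0231i, |z|^2 = 0.1578
Iter 14: z = -0.3853 + 0.0144i, |z|^2 = 0.1487

Answer: 15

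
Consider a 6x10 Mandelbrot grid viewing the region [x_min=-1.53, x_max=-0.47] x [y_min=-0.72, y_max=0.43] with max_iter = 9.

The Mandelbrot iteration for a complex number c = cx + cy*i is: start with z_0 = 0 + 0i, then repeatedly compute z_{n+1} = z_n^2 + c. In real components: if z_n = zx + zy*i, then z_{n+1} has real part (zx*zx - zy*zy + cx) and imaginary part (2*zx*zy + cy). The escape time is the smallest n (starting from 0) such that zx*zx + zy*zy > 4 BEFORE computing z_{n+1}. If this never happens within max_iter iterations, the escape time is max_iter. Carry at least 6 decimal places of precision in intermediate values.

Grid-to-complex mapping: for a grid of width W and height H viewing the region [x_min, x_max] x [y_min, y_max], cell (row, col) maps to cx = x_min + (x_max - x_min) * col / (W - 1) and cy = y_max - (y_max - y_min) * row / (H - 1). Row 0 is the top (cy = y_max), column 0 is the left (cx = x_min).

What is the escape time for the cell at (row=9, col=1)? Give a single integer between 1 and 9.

z_0 = 0 + 0i, c = -1.3180 + -0.7200i
Iter 1: z = -1.3180 + -0.7200i, |z|^2 = 2.2555
Iter 2: z = -0.0993 + 1.1779i, |z|^2 = 1.3974
Iter 3: z = -2.6956 + -0.9539i, |z|^2 = 8.1764
Escaped at iteration 3

Answer: 3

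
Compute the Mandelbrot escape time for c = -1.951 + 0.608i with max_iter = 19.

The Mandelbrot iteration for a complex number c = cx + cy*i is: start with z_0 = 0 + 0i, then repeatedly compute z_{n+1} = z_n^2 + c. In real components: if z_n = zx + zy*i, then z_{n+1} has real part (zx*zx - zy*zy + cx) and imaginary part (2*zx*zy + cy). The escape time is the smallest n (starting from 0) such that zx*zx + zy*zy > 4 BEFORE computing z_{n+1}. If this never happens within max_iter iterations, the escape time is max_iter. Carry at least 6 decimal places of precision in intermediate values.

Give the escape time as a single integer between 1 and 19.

Answer: 1

Derivation:
z_0 = 0 + 0i, c = -1.9510 + 0.6080i
Iter 1: z = -1.9510 + 0.6080i, |z|^2 = 4.1761
Escaped at iteration 1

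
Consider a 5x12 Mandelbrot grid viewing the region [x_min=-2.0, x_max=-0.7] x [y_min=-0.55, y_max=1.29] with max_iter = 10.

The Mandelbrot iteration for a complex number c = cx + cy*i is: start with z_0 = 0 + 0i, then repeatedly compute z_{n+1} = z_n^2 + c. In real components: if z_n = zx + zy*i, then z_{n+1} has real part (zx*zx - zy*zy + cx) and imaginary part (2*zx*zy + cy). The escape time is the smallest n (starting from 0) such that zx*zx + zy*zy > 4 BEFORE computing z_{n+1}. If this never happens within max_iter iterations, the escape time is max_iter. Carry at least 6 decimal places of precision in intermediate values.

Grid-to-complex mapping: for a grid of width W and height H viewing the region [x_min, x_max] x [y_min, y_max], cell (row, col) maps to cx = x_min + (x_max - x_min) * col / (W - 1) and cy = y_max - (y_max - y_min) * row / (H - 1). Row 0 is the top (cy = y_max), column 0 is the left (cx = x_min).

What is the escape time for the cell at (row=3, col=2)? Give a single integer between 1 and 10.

z_0 = 0 + 0i, c = -1.3500 + 0.7882i
Iter 1: z = -1.3500 + 0.7882i, |z|^2 = 2.4437
Iter 2: z = -0.1487 + -1.3399i, |z|^2 = 1.8175
Iter 3: z = -3.1232 + 1.1868i, |z|^2 = 11.1630
Escaped at iteration 3

Answer: 3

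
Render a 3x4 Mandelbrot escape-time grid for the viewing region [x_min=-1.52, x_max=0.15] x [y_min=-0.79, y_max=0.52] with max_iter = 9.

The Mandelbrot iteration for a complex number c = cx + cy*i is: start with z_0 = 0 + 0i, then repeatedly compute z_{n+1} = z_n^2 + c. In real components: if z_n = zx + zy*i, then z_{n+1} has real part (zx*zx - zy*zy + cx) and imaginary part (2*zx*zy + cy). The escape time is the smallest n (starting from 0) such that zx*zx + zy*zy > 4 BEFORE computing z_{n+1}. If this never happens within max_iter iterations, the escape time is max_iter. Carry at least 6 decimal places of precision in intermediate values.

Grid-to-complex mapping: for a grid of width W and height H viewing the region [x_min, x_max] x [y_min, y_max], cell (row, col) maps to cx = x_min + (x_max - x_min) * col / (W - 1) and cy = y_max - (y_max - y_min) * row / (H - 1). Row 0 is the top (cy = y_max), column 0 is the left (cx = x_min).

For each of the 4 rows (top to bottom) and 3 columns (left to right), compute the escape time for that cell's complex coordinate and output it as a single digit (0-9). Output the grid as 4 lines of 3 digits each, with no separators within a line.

(row=0, col=0): c = -1.5200 + 0.5200i → escape time 3
(row=0, col=1): c = -0.6850 + 0.5200i → escape time 8
(row=0, col=2): c = 0.1500 + 0.5200i → escape time 9
(row=1, col=0): c = -1.5200 + 0.0833i → escape time 7
(row=1, col=1): c = -0.6850 + 0.0833i → escape time 9
(row=1, col=2): c = 0.1500 + 0.0833i → escape time 9
(row=2, col=0): c = -1.5200 + -0.3533i → escape time 4
(row=2, col=1): c = -0.6850 + -0.3533i → escape time 9
(row=2, col=2): c = 0.1500 + -0.3533i → escape time 9
(row=3, col=0): c = -1.5200 + -0.7900i → escape time 3
(row=3, col=1): c = -0.6850 + -0.7900i → escape time 4
(row=3, col=2): c = 0.1500 + -0.7900i → escape time 5

Answer: 389
799
499
345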